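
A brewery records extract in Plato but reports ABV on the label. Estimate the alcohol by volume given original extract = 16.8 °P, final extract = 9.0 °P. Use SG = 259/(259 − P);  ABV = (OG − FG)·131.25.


OG = 259/(259 − 16.8) = 1.0694
FG = 259/(259 − 9.0) = 1.0360
ABV = (1.0694 − 1.0360)·131.25

4.3790 % ABV


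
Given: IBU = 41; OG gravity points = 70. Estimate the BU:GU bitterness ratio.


BU:GU = IBU / OG_points
BU:GU = 41 / 70

0.5857


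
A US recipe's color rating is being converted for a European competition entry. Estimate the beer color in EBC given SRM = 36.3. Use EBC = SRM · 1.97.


EBC = 36.3 · 1.97

71.5110 EBC


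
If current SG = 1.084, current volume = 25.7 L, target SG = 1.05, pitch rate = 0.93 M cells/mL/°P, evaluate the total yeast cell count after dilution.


V_w = V·((SG_c−1)/(SG_t−1)−1);  °P = 259 − 259/SG_t;  cells = rate·(V+V_w)·°P
V_w = 25.7·((1.084−1)/(1.05−1)−1) = 17.4760
V_final = 25.7 + 17.4760 = 43.1760
°P = 259 − 259/1.05 = 12.3333
cells = 0.93·43.1760·12.3333

495.2287 billion cells


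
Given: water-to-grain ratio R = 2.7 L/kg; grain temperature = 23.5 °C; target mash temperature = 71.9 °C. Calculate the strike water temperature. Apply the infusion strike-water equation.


T_strike = (0.41/R)·(T_mash − T_grain) + T_mash
T_strike = (0.41/2.7)·(71.9 − 23.5) + 71.9

79.2496 °C


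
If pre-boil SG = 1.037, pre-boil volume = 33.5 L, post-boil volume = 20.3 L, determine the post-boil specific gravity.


SG_post = 1 + (SG_pre − 1)·V_pre/V_post
pts_pre = (1.037 − 1)·1000 = 37.0000
pts_post = 37.0000·33.5/20.3 = 61.0591
SG_post = 1 + 61.0591/1000

1.0611


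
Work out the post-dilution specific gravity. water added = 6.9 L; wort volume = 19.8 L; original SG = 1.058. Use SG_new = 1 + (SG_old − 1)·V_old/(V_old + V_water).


pts = (1.058 − 1)·1000·19.8/(19.8 + 6.9) = 43.0112
SG_new = 1 + 43.0112/1000

1.0430


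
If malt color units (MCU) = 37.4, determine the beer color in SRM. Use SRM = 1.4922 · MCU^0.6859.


SRM = 1.4922 · 37.4^0.6859

17.8920 SRM


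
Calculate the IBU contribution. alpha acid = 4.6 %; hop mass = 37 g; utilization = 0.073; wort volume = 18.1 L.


IBU = (α/100)·mass·U·1000 / V
IBU = (4.6/100)·37·0.073·1000 / 18.1

6.8644 IBU


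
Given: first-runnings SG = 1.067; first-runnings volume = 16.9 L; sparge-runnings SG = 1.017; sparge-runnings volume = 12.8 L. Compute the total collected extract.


total = Σ (SG_i − 1)·1000·V_i
first = (1.067 − 1)·1000·16.9 = 1132.3000
sparge = (1.017 − 1)·1000·12.8 = 217.6000
total = 1132.3000 + 217.6000

1349.9000 gravity·L


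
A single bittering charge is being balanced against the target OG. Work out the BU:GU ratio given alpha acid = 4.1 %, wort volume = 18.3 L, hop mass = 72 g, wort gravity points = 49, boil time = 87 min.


U = 1.65·0.000125^(GP/1000)·(1−e^(−0.04t))/4.15;  IBU = (α/100)·m·U·1000/V;  BU:GU = IBU/GP
U = 1.65·0.000125^(49/1000)·(1−e^(−0.04·87))/4.15 = 0.2481
IBU = (4.1/100)·72·0.2481·1000/18.3 = 40.0184
BU:GU = 40.0184/49

0.8167


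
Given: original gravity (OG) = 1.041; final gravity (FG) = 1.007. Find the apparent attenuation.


AA = (OG − FG)/(OG − 1) · 100
AA = (1.041 − 1.007)/(1.041 − 1) · 100

82.9268 %


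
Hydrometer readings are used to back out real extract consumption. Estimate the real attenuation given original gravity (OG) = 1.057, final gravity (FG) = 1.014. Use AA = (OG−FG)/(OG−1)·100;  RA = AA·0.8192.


AA = (1.057 − 1.014)/(1.057 − 1)·100 = 75.4386
RA = 75.4386·0.8192

61.7993 %


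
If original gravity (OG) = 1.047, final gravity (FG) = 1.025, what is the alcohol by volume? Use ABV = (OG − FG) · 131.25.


ABV = (1.047 − 1.025) · 131.25

2.8875 % ABV


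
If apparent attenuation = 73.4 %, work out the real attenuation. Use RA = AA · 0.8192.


RA = 73.4 · 0.8192

60.1293 %


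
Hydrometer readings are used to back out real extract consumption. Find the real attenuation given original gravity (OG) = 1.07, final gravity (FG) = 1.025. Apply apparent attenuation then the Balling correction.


AA = (OG−FG)/(OG−1)·100;  RA = AA·0.8192
AA = (1.07 − 1.025)/(1.07 − 1)·100 = 64.2857
RA = 64.2857·0.8192

52.6629 %


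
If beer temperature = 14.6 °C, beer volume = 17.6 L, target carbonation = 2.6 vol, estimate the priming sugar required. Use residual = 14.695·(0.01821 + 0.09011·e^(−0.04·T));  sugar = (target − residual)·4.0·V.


residual = 14.695·(0.01821 + 0.09011·e^(−0.04·14.6)) = 1.0060
sugar = (2.6 − 1.0060)·4.0·17.6

112.2151 g


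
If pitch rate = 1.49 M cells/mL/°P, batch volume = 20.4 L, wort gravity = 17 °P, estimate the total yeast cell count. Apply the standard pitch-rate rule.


cells (billions) = rate · V_L · °P
cells = 1.49 · 20.4 · 17

516.7320 billion cells


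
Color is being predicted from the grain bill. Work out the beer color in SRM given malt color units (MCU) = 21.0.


SRM = 1.4922 · MCU^0.6859
SRM = 1.4922 · 21.0^0.6859

12.0431 SRM


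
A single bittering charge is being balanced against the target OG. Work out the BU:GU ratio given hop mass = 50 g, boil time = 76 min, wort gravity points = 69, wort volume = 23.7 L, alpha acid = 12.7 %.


U = 1.65·0.000125^(GP/1000)·(1−e^(−0.04t))/4.15;  IBU = (α/100)·m·U·1000/V;  BU:GU = IBU/GP
U = 1.65·0.000125^(69/1000)·(1−e^(−0.04·76))/4.15 = 0.2036
IBU = (12.7/100)·50·0.2036·1000/23.7 = 54.5582
BU:GU = 54.5582/69

0.7907


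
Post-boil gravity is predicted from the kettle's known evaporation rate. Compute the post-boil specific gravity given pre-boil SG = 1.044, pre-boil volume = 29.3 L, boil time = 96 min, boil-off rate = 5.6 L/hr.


V_post = V_pre − rate·(t/60);  SG_post = 1 + (SG_pre−1)·V_pre/V_post
V_post = 29.3 − 5.6·(96/60) = 20.3400
SG_post = 1 + (1.044 − 1)·29.3/20.3400

1.0634


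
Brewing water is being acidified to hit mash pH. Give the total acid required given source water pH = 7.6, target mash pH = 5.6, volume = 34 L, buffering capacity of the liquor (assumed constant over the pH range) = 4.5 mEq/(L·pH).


acid = buffering capacity · (pH_source − pH_target) · V
acid = 4.5 · (7.6 − 5.6) · 34

306.0000 mEq


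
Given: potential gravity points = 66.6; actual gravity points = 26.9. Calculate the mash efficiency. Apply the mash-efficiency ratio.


efficiency = actual / potential × 100
efficiency = 26.9 / 66.6 × 100

40.3904 %


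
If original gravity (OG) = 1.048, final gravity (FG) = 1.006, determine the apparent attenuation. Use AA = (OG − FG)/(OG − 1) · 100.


AA = (1.048 − 1.006)/(1.048 − 1) · 100

87.5000 %


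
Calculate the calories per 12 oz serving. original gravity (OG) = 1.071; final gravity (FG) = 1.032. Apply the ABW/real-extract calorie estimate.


ABW = (OG−FG)·131.25·0.79/FG;  °P = 259 − 259/SG (for OG→OE and FG→AE);  RE = 0.1808·OE + 0.8192·AE;  Cal = (6.9·ABW + 4·(RE−0.1))·FG·3.55
ABW = (1.071 − 1.032)·131.25·0.79/1.032 = 3.9184
OE = 259 − 259/1.071 = 17.1699 °P
AE = 259 − 259/1.032 = 8.0310 °P
RE = 0.1808·17.1699 + 0.8192·8.0310 = 9.6833 °P
Cal = (6.9·3.9184 + 4·(9.6833−0.1))·1.032·3.55

239.4911 kcal


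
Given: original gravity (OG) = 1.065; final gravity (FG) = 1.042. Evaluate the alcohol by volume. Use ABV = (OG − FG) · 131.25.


ABV = (1.065 − 1.042) · 131.25

3.0187 % ABV


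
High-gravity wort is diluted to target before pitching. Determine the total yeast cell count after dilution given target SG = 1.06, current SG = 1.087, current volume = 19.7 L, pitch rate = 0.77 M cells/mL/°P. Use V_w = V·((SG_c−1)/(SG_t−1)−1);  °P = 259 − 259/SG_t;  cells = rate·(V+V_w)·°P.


V_w = 19.7·((1.087−1)/(1.06−1)−1) = 8.8650
V_final = 19.7 + 8.8650 = 28.5650
°P = 259 − 259/1.06 = 14.6604
cells = 0.77·28.5650·14.6604

322.4557 billion cells


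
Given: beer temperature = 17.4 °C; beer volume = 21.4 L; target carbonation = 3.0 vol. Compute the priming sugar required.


residual = 14.695·(0.01821 + 0.09011·e^(−0.04·T));  sugar = (target − residual)·4.0·V
residual = 14.695·(0.01821 + 0.09011·e^(−0.04·17.4)) = 0.9278
sugar = (3.0 − 0.9278)·4.0·21.4

177.3809 g


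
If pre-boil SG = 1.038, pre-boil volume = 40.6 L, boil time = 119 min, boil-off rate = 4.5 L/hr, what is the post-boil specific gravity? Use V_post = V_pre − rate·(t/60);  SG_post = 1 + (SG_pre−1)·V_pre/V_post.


V_post = 40.6 − 4.5·(119/60) = 31.6750
SG_post = 1 + (1.038 − 1)·40.6/31.6750

1.0487


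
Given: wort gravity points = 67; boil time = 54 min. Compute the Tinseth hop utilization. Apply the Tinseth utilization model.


U = 1.65·0.000125^(GP/1000) · (1 − e^(−0.04·t))/4.15
bigness = 1.65·0.000125^(67/1000) = 0.9036
boil_factor = (1 − e^(−0.04·54))/4.15 = 0.2132
U = 0.9036 · 0.2132

0.1926


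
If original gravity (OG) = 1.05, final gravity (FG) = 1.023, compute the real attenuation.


AA = (OG−FG)/(OG−1)·100;  RA = AA·0.8192
AA = (1.05 − 1.023)/(1.05 − 1)·100 = 54.0000
RA = 54.0000·0.8192

44.2368 %


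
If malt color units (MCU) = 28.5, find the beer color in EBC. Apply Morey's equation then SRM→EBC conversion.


SRM = 1.4922·MCU^0.6859;  EBC = SRM·1.97
SRM = 1.4922·28.5^0.6859 = 14.8493
EBC = 14.8493·1.97

29.2531 EBC


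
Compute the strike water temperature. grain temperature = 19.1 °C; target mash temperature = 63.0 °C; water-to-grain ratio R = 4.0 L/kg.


T_strike = (0.41/R)·(T_mash − T_grain) + T_mash
T_strike = (0.41/4.0)·(63.0 − 19.1) + 63.0

67.4998 °C


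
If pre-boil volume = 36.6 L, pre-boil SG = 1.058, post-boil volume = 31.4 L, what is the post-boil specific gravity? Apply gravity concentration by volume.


SG_post = 1 + (SG_pre − 1)·V_pre/V_post
pts_pre = (1.058 − 1)·1000 = 58.0000
pts_post = 58.0000·36.6/31.4 = 67.6051
SG_post = 1 + 67.6051/1000

1.0676


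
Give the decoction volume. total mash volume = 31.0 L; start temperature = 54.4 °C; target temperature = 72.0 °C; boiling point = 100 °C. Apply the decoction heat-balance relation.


V_dec = V_total·(T_target − T_start)/(T_boil − T_start)
V_dec = 31.0·(72.0 − 54.4)/(100 − 54.4)

11.9649 L


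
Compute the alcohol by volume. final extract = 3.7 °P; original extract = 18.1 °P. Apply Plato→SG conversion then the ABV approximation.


SG = 259/(259 − P);  ABV = (OG − FG)·131.25
OG = 259/(259 − 18.1) = 1.0751
FG = 259/(259 − 3.7) = 1.0145
ABV = (1.0751 − 1.0145)·131.25

7.9593 % ABV


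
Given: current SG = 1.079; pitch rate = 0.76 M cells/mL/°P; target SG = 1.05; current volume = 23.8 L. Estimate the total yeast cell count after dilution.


V_w = V·((SG_c−1)/(SG_t−1)−1);  °P = 259 − 259/SG_t;  cells = rate·(V+V_w)·°P
V_w = 23.8·((1.079−1)/(1.05−1)−1) = 13.8040
V_final = 23.8 + 13.8040 = 37.6040
°P = 259 − 259/1.05 = 12.3333
cells = 0.76·37.6040·12.3333

352.4748 billion cells


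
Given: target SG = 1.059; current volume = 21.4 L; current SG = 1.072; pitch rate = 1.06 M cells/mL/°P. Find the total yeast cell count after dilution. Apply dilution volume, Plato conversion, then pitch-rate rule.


V_w = V·((SG_c−1)/(SG_t−1)−1);  °P = 259 − 259/SG_t;  cells = rate·(V+V_w)·°P
V_w = 21.4·((1.072−1)/(1.059−1)−1) = 4.7153
V_final = 21.4 + 4.7153 = 26.1153
°P = 259 − 259/1.059 = 14.4297
cells = 1.06·26.1153·14.4297

399.4440 billion cells


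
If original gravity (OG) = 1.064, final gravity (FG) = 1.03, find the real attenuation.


AA = (OG−FG)/(OG−1)·100;  RA = AA·0.8192
AA = (1.064 − 1.03)/(1.064 − 1)·100 = 53.1250
RA = 53.1250·0.8192

43.5200 %


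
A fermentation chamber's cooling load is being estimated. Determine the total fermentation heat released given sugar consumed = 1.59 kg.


Q = m_sugar · 590 kJ/kg
Q = 1.59 · 590

938.1000 kJ


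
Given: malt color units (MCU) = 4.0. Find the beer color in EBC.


SRM = 1.4922·MCU^0.6859;  EBC = SRM·1.97
SRM = 1.4922·4.0^0.6859 = 3.8617
EBC = 3.8617·1.97

7.6076 EBC


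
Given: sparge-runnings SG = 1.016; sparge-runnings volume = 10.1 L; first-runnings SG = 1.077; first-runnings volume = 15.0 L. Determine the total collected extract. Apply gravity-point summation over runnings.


total = Σ (SG_i − 1)·1000·V_i
first = (1.077 − 1)·1000·15.0 = 1155.0000
sparge = (1.016 − 1)·1000·10.1 = 161.6000
total = 1155.0000 + 161.6000

1316.6000 gravity·L


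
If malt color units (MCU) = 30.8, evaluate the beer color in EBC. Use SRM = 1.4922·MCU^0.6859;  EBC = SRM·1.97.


SRM = 1.4922·30.8^0.6859 = 15.6612
EBC = 15.6612·1.97

30.8525 EBC


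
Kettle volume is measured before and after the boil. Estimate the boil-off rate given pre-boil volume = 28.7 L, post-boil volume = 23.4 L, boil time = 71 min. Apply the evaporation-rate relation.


rate = (V_pre − V_post) / (t_min/60)
rate = (28.7 − 23.4) / (71/60)

4.4789 L/hr


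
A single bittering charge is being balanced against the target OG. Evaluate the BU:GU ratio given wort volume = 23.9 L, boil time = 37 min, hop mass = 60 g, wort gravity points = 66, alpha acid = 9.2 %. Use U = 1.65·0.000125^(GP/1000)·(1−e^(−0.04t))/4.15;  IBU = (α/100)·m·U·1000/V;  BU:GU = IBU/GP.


U = 1.65·0.000125^(66/1000)·(1−e^(−0.04·37))/4.15 = 0.1697
IBU = (9.2/100)·60·0.1697·1000/23.9 = 39.1917
BU:GU = 39.1917/66

0.5938


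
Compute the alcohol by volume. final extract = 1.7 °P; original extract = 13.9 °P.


SG = 259/(259 − P);  ABV = (OG − FG)·131.25
OG = 259/(259 − 13.9) = 1.0567
FG = 259/(259 − 1.7) = 1.0066
ABV = (1.0567 − 1.0066)·131.25

6.5762 % ABV


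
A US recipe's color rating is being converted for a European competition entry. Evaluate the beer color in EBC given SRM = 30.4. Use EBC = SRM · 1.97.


EBC = 30.4 · 1.97

59.8880 EBC


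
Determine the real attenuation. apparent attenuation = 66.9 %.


RA = AA · 0.8192
RA = 66.9 · 0.8192

54.8045 %


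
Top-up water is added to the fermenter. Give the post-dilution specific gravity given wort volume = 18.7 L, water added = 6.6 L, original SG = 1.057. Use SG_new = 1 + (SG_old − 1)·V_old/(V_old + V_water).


pts = (1.057 − 1)·1000·18.7/(18.7 + 6.6) = 42.1304
SG_new = 1 + 42.1304/1000

1.0421


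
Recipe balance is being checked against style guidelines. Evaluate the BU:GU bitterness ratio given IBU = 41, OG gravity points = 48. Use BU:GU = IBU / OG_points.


BU:GU = 41 / 48

0.8542


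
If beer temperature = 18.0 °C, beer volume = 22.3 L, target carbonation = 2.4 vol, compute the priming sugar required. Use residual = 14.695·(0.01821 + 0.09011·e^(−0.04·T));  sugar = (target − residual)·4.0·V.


residual = 14.695·(0.01821 + 0.09011·e^(−0.04·18.0)) = 0.9121
sugar = (2.4 − 0.9121)·4.0·22.3

132.7174 g


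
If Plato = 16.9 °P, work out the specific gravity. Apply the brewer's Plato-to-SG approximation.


SG = 259/(259 − P)
SG = 259/(259 − 16.9)

1.0698


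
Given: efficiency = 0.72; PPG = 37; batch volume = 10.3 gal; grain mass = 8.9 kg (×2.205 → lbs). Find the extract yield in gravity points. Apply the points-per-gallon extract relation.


points = lbs × PPG × eff / vol
lbs = 8.9 × 2.205 = 19.6245
points = 19.6245 × 37 × 0.72 / 10.3

50.7570 points


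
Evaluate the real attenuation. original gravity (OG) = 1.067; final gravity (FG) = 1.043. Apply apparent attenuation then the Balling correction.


AA = (OG−FG)/(OG−1)·100;  RA = AA·0.8192
AA = (1.067 − 1.043)/(1.067 − 1)·100 = 35.8209
RA = 35.8209·0.8192

29.3445 %


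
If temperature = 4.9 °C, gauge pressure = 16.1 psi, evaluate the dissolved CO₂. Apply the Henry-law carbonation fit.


vols = (P + 14.695)·(0.01821 + 0.09011·e^(−0.04·T))
vols = (16.1 + 14.695)·(0.01821 + 0.09011·e^(−0.04·4.9))

2.8418 volumes


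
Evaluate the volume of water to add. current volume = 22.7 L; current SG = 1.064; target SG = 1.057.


V_water = V·((SG_curr − 1)/(SG_target − 1) − 1)
V_water = 22.7·((1.064 − 1)/(1.057 − 1) − 1)

2.7877 L


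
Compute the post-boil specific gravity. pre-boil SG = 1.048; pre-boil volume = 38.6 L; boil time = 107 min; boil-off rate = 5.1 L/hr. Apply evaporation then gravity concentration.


V_post = V_pre − rate·(t/60);  SG_post = 1 + (SG_pre−1)·V_pre/V_post
V_post = 38.6 − 5.1·(107/60) = 29.5050
SG_post = 1 + (1.048 − 1)·38.6/29.5050

1.0628


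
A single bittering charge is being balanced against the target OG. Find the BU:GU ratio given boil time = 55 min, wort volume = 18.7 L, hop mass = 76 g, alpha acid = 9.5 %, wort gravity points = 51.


U = 1.65·0.000125^(GP/1000)·(1−e^(−0.04t))/4.15;  IBU = (α/100)·m·U·1000/V;  BU:GU = IBU/GP
U = 1.65·0.000125^(51/1000)·(1−e^(−0.04·55))/4.15 = 0.2236
IBU = (9.5/100)·76·0.2236·1000/18.7 = 86.3121
BU:GU = 86.3121/51

1.6924


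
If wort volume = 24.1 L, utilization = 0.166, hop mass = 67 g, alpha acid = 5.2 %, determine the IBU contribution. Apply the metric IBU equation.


IBU = (α/100)·mass·U·1000 / V
IBU = (5.2/100)·67·0.166·1000 / 24.1

23.9977 IBU


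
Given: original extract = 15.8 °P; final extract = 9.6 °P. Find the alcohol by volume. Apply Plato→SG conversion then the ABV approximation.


SG = 259/(259 − P);  ABV = (OG − FG)·131.25
OG = 259/(259 − 15.8) = 1.0650
FG = 259/(259 − 9.6) = 1.0385
ABV = (1.0650 − 1.0385)·131.25

3.4748 % ABV


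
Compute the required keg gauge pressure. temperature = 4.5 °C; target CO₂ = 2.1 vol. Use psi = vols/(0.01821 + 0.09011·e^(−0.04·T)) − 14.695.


psi = 2.1/(0.01821 + 0.09011·e^(−0.04·4.5)) − 14.695

7.7706 psi


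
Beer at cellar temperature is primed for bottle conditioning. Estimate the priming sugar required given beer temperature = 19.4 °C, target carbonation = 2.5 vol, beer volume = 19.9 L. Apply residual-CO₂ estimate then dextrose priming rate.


residual = 14.695·(0.01821 + 0.09011·e^(−0.04·T));  sugar = (target − residual)·4.0·V
residual = 14.695·(0.01821 + 0.09011·e^(−0.04·19.4)) = 0.8770
sugar = (2.5 − 0.8770)·4.0·19.9

129.1880 g


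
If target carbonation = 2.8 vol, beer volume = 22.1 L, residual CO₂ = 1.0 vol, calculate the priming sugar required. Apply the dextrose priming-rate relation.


sugar = (target − residual)·4.0·V
sugar = (2.8 − 1.0)·4.0·22.1

159.1200 g


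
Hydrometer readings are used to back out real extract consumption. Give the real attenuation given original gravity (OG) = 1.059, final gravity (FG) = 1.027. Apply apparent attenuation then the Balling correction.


AA = (OG−FG)/(OG−1)·100;  RA = AA·0.8192
AA = (1.059 − 1.027)/(1.059 − 1)·100 = 54.2373
RA = 54.2373·0.8192

44.4312 %


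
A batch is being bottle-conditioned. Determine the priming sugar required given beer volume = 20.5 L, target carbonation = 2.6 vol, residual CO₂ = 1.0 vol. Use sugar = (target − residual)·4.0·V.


sugar = (2.6 − 1.0)·4.0·20.5

131.2000 g


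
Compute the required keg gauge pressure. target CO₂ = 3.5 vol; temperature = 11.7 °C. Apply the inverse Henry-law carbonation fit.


psi = vols/(0.01821 + 0.09011·e^(−0.04·T)) − 14.695
psi = 3.5/(0.01821 + 0.09011·e^(−0.04·11.7)) − 14.695

32.1957 psi


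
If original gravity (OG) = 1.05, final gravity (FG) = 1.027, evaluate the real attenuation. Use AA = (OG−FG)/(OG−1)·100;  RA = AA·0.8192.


AA = (1.05 − 1.027)/(1.05 − 1)·100 = 46.0000
RA = 46.0000·0.8192

37.6832 %


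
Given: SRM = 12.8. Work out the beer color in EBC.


EBC = SRM · 1.97
EBC = 12.8 · 1.97

25.2160 EBC


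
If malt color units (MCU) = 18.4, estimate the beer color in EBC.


SRM = 1.4922·MCU^0.6859;  EBC = SRM·1.97
SRM = 1.4922·18.4^0.6859 = 10.9993
EBC = 10.9993·1.97

21.6686 EBC


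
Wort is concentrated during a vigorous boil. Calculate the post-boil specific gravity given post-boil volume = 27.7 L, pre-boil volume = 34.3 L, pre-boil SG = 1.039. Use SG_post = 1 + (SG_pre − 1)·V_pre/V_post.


pts_pre = (1.039 − 1)·1000 = 39.0000
pts_post = 39.0000·34.3/27.7 = 48.2924
SG_post = 1 + 48.2924/1000

1.0483


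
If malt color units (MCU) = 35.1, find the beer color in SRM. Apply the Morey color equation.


SRM = 1.4922 · MCU^0.6859
SRM = 1.4922 · 35.1^0.6859

17.1298 SRM


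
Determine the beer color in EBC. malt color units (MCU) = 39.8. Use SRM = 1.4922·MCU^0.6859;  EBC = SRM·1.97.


SRM = 1.4922·39.8^0.6859 = 18.6718
EBC = 18.6718·1.97

36.7835 EBC


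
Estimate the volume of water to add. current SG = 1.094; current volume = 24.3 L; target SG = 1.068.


V_water = V·((SG_curr − 1)/(SG_target − 1) − 1)
V_water = 24.3·((1.094 − 1)/(1.068 − 1) − 1)

9.2912 L


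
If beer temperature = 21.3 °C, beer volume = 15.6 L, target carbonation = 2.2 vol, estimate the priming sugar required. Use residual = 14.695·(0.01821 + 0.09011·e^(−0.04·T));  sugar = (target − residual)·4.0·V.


residual = 14.695·(0.01821 + 0.09011·e^(−0.04·21.3)) = 0.8324
sugar = (2.2 − 0.8324)·4.0·15.6

85.3361 g


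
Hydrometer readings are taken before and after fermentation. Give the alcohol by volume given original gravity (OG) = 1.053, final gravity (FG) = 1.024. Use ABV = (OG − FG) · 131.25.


ABV = (1.053 − 1.024) · 131.25

3.8062 % ABV


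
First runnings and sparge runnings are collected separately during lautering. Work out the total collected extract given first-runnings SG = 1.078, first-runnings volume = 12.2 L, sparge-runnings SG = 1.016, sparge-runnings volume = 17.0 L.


total = Σ (SG_i − 1)·1000·V_i
first = (1.078 − 1)·1000·12.2 = 951.6000
sparge = (1.016 − 1)·1000·17.0 = 272.0000
total = 951.6000 + 272.0000

1223.6000 gravity·L


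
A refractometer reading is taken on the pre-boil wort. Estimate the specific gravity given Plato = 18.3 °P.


SG = 259/(259 − P)
SG = 259/(259 − 18.3)

1.0760


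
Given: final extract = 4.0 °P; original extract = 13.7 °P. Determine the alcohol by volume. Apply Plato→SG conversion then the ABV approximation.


SG = 259/(259 − P);  ABV = (OG − FG)·131.25
OG = 259/(259 − 13.7) = 1.0558
FG = 259/(259 − 4.0) = 1.0157
ABV = (1.0558 − 1.0157)·131.25

5.2715 % ABV


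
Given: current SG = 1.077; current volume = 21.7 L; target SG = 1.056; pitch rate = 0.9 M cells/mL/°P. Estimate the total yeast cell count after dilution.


V_w = V·((SG_c−1)/(SG_t−1)−1);  °P = 259 − 259/SG_t;  cells = rate·(V+V_w)·°P
V_w = 21.7·((1.077−1)/(1.056−1)−1) = 8.1375
V_final = 21.7 + 8.1375 = 29.8375
°P = 259 − 259/1.056 = 13.7348
cells = 0.9·29.8375·13.7348

368.8322 billion cells


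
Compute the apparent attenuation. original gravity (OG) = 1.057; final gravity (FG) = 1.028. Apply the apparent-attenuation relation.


AA = (OG − FG)/(OG − 1) · 100
AA = (1.057 − 1.028)/(1.057 − 1) · 100

50.8772 %


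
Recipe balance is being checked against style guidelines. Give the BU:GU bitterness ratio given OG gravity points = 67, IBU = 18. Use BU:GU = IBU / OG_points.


BU:GU = 18 / 67

0.2687


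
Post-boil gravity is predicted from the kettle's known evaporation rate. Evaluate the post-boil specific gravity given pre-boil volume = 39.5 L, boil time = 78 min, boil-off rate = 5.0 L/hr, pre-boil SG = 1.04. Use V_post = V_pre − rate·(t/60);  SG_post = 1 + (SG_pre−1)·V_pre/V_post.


V_post = 39.5 − 5.0·(78/60) = 33.0000
SG_post = 1 + (1.04 − 1)·39.5/33.0000

1.0479


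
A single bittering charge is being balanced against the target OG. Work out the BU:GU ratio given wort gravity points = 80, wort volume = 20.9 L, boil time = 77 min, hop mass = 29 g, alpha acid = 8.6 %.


U = 1.65·0.000125^(GP/1000)·(1−e^(−0.04t))/4.15;  IBU = (α/100)·m·U·1000/V;  BU:GU = IBU/GP
U = 1.65·0.000125^(80/1000)·(1−e^(−0.04·77))/4.15 = 0.1848
IBU = (8.6/100)·29·0.1848·1000/20.9 = 22.0549
BU:GU = 22.0549/80

0.2757


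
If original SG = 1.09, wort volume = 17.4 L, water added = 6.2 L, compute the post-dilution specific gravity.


SG_new = 1 + (SG_old − 1)·V_old/(V_old + V_water)
pts = (1.09 − 1)·1000·17.4/(17.4 + 6.2) = 66.3559
SG_new = 1 + 66.3559/1000

1.0664


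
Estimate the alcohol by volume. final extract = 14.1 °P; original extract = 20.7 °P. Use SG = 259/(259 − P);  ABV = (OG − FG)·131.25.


OG = 259/(259 − 20.7) = 1.0869
FG = 259/(259 − 14.1) = 1.0576
ABV = (1.0869 − 1.0576)·131.25

3.8444 % ABV


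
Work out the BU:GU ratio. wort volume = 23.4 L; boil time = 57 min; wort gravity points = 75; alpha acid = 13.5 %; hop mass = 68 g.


U = 1.65·0.000125^(GP/1000)·(1−e^(−0.04t))/4.15;  IBU = (α/100)·m·U·1000/V;  BU:GU = IBU/GP
U = 1.65·0.000125^(75/1000)·(1−e^(−0.04·57))/4.15 = 0.1819
IBU = (13.5/100)·68·0.1819·1000/23.4 = 71.3625
BU:GU = 71.3625/75

0.9515


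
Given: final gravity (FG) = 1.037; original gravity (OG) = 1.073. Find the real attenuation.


AA = (OG−FG)/(OG−1)·100;  RA = AA·0.8192
AA = (1.073 − 1.037)/(1.073 − 1)·100 = 49.3151
RA = 49.3151·0.8192

40.3989 %


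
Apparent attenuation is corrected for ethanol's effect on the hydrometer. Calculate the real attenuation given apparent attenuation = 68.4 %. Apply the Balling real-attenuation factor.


RA = AA · 0.8192
RA = 68.4 · 0.8192

56.0333 %


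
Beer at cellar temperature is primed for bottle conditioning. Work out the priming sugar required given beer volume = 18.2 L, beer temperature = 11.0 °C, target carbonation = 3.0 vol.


residual = 14.695·(0.01821 + 0.09011·e^(−0.04·T));  sugar = (target − residual)·4.0·V
residual = 14.695·(0.01821 + 0.09011·e^(−0.04·11.0)) = 1.1204
sugar = (3.0 − 1.1204)·4.0·18.2

136.8343 g


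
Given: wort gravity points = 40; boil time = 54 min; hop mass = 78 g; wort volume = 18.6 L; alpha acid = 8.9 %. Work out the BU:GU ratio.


U = 1.65·0.000125^(GP/1000)·(1−e^(−0.04t))/4.15;  IBU = (α/100)·m·U·1000/V;  BU:GU = IBU/GP
U = 1.65·0.000125^(40/1000)·(1−e^(−0.04·54))/4.15 = 0.2455
IBU = (8.9/100)·78·0.2455·1000/18.6 = 91.6363
BU:GU = 91.6363/40

2.2909


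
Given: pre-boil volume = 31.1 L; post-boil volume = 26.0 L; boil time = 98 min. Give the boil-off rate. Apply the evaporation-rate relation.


rate = (V_pre − V_post) / (t_min/60)
rate = (31.1 − 26.0) / (98/60)

3.1224 L/hr


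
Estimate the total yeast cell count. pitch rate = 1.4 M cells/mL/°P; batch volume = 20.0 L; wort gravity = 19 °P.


cells (billions) = rate · V_L · °P
cells = 1.4 · 20.0 · 19

532.0000 billion cells


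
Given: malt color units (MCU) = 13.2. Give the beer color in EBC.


SRM = 1.4922·MCU^0.6859;  EBC = SRM·1.97
SRM = 1.4922·13.2^0.6859 = 8.7585
EBC = 8.7585·1.97

17.2542 EBC


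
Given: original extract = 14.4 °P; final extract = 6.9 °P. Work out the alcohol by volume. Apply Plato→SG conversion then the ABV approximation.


SG = 259/(259 − P);  ABV = (OG − FG)·131.25
OG = 259/(259 − 14.4) = 1.0589
FG = 259/(259 − 6.9) = 1.0274
ABV = (1.0589 − 1.0274)·131.25

4.1346 % ABV


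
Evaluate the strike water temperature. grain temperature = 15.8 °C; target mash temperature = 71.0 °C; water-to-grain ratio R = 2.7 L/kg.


T_strike = (0.41/R)·(T_mash − T_grain) + T_mash
T_strike = (0.41/2.7)·(71.0 − 15.8) + 71.0

79.3822 °C


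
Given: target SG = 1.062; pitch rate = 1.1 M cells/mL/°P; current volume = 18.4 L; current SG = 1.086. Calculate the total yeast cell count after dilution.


V_w = V·((SG_c−1)/(SG_t−1)−1);  °P = 259 − 259/SG_t;  cells = rate·(V+V_w)·°P
V_w = 18.4·((1.086−1)/(1.062−1)−1) = 7.1226
V_final = 18.4 + 7.1226 = 25.5226
°P = 259 − 259/1.062 = 15.1205
cells = 1.1·25.5226·15.1205

424.5064 billion cells


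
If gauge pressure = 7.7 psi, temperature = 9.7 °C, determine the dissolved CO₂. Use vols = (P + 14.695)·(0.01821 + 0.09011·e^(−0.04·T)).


vols = (7.7 + 14.695)·(0.01821 + 0.09011·e^(−0.04·9.7))

1.7769 volumes


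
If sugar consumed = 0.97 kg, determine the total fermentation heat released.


Q = m_sugar · 590 kJ/kg
Q = 0.97 · 590

572.3000 kJ


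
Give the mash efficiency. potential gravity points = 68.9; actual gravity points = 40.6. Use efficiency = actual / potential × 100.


efficiency = 40.6 / 68.9 × 100

58.9260 %


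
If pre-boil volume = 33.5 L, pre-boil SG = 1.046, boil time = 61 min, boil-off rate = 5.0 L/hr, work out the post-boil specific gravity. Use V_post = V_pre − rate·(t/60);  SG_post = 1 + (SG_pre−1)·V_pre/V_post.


V_post = 33.5 − 5.0·(61/60) = 28.4167
SG_post = 1 + (1.046 − 1)·33.5/28.4167

1.0542


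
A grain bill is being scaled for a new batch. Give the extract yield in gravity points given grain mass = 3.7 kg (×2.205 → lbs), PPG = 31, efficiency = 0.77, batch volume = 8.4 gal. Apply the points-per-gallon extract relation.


points = lbs × PPG × eff / vol
lbs = 3.7 × 2.205 = 8.1585
points = 8.1585 × 31 × 0.77 / 8.4

23.1837 points


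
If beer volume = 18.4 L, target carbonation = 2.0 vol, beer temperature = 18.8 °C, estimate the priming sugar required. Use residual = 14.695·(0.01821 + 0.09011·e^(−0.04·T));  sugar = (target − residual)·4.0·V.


residual = 14.695·(0.01821 + 0.09011·e^(−0.04·18.8)) = 0.8918
sugar = (2.0 − 0.8918)·4.0·18.4

81.5607 g


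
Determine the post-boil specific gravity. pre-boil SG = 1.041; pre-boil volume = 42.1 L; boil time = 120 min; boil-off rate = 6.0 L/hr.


V_post = V_pre − rate·(t/60);  SG_post = 1 + (SG_pre−1)·V_pre/V_post
V_post = 42.1 − 6.0·(120/60) = 30.1000
SG_post = 1 + (1.041 − 1)·42.1/30.1000

1.0573


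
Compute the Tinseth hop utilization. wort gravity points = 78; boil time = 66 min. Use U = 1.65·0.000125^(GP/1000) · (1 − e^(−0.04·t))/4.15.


bigness = 1.65·0.000125^(78/1000) = 0.8185
boil_factor = (1 − e^(−0.04·66))/4.15 = 0.2238
U = 0.8185 · 0.2238

0.1832


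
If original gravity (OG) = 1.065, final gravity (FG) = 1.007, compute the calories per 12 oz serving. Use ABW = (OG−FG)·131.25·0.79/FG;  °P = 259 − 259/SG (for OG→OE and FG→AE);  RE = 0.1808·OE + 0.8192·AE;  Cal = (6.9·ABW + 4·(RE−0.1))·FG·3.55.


ABW = (1.065 − 1.007)·131.25·0.79/1.007 = 5.9721
OE = 259 − 259/1.065 = 15.8075 °P
AE = 259 − 259/1.007 = 1.8004 °P
RE = 0.1808·15.8075 + 0.8192·1.8004 = 4.3329 °P
Cal = (6.9·5.9721 + 4·(4.3329−0.1))·1.007·3.55

207.8376 kcal


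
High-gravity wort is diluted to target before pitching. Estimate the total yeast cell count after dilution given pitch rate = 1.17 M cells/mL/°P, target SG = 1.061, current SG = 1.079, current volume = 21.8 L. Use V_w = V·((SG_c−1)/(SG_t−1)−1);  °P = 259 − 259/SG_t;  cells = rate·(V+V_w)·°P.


V_w = 21.8·((1.079−1)/(1.061−1)−1) = 6.4328
V_final = 21.8 + 6.4328 = 28.2328
°P = 259 − 259/1.061 = 14.8907
cells = 1.17·28.2328·14.8907

491.8740 billion cells


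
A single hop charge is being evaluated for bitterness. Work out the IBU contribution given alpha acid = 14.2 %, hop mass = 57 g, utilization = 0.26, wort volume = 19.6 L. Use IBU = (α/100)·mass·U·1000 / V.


IBU = (14.2/100)·57·0.26·1000 / 19.6

107.3694 IBU


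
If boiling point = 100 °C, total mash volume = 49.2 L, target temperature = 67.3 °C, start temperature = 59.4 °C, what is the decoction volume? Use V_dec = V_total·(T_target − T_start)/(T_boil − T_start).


V_dec = 49.2·(67.3 − 59.4)/(100 − 59.4)

9.5734 L


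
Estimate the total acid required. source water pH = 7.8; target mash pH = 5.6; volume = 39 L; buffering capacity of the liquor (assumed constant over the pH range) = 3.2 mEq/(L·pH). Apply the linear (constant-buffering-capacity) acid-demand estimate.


acid = buffering capacity · (pH_source − pH_target) · V
acid = 3.2 · (7.8 − 5.6) · 39

274.5600 mEq


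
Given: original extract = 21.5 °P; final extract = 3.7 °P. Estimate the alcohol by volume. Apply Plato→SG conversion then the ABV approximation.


SG = 259/(259 − P);  ABV = (OG − FG)·131.25
OG = 259/(259 − 21.5) = 1.0905
FG = 259/(259 − 3.7) = 1.0145
ABV = (1.0905 − 1.0145)·131.25

9.9794 % ABV


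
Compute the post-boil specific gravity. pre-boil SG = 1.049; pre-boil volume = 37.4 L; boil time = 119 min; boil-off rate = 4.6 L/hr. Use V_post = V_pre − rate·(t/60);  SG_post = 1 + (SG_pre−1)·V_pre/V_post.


V_post = 37.4 − 4.6·(119/60) = 28.2767
SG_post = 1 + (1.049 − 1)·37.4/28.2767

1.0648


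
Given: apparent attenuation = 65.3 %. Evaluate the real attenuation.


RA = AA · 0.8192
RA = 65.3 · 0.8192

53.4938 %


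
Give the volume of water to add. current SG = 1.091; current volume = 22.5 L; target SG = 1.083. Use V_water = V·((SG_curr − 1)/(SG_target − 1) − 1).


V_water = 22.5·((1.091 − 1)/(1.083 − 1) − 1)

2.1687 L


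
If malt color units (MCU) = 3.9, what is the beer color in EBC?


SRM = 1.4922·MCU^0.6859;  EBC = SRM·1.97
SRM = 1.4922·3.9^0.6859 = 3.7952
EBC = 3.7952·1.97

7.4766 EBC


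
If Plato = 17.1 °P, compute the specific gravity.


SG = 259/(259 − P)
SG = 259/(259 − 17.1)

1.0707


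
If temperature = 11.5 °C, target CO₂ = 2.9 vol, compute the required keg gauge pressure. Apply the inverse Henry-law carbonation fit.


psi = vols/(0.01821 + 0.09011·e^(−0.04·T)) − 14.695
psi = 2.9/(0.01821 + 0.09011·e^(−0.04·11.5)) − 14.695

23.9228 psi


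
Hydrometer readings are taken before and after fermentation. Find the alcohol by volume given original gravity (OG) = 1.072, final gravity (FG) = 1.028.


ABV = (OG − FG) · 131.25
ABV = (1.072 − 1.028) · 131.25

5.7750 % ABV


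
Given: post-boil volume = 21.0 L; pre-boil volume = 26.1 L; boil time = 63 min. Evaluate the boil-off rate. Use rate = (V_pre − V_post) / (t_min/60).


rate = (26.1 − 21.0) / (63/60)

4.8571 L/hr


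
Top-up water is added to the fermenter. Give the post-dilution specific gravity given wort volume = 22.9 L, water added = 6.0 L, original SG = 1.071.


SG_new = 1 + (SG_old − 1)·V_old/(V_old + V_water)
pts = (1.071 − 1)·1000·22.9/(22.9 + 6.0) = 56.2595
SG_new = 1 + 56.2595/1000

1.0563


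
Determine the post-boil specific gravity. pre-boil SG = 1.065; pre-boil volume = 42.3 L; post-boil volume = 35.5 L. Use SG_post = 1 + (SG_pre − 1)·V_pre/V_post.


pts_pre = (1.065 − 1)·1000 = 65.0000
pts_post = 65.0000·42.3/35.5 = 77.4507
SG_post = 1 + 77.4507/1000

1.0775


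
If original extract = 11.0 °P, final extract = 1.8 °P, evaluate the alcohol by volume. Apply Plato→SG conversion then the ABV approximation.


SG = 259/(259 − P);  ABV = (OG − FG)·131.25
OG = 259/(259 − 11.0) = 1.0444
FG = 259/(259 − 1.8) = 1.0070
ABV = (1.0444 − 1.0070)·131.25

4.9030 % ABV


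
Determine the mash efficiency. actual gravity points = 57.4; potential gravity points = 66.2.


efficiency = actual / potential × 100
efficiency = 57.4 / 66.2 × 100

86.7069 %


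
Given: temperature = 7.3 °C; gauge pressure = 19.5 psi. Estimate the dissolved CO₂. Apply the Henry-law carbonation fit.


vols = (P + 14.695)·(0.01821 + 0.09011·e^(−0.04·T))
vols = (19.5 + 14.695)·(0.01821 + 0.09011·e^(−0.04·7.3))

2.9237 volumes


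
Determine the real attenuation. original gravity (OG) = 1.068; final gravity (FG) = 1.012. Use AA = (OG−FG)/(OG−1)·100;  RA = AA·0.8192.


AA = (1.068 − 1.012)/(1.068 − 1)·100 = 82.3529
RA = 82.3529·0.8192

67.4635 %


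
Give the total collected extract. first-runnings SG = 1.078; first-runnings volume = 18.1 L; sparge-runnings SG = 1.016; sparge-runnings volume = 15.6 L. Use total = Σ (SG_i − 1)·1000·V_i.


first = (1.078 − 1)·1000·18.1 = 1411.8000
sparge = (1.016 − 1)·1000·15.6 = 249.6000
total = 1411.8000 + 249.6000

1661.4000 gravity·L


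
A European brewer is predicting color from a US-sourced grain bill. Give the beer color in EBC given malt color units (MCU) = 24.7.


SRM = 1.4922·MCU^0.6859;  EBC = SRM·1.97
SRM = 1.4922·24.7^0.6859 = 13.4610
EBC = 13.4610·1.97

26.5182 EBC


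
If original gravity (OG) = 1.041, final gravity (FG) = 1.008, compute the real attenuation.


AA = (OG−FG)/(OG−1)·100;  RA = AA·0.8192
AA = (1.041 − 1.008)/(1.041 − 1)·100 = 80.4878
RA = 80.4878·0.8192

65.9356 %


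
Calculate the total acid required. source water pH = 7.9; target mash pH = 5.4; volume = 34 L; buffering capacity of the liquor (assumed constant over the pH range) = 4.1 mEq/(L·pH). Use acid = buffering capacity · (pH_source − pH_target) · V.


acid = 4.1 · (7.9 − 5.4) · 34

348.5000 mEq


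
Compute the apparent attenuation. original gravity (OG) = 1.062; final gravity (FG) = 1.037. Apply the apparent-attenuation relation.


AA = (OG − FG)/(OG − 1) · 100
AA = (1.062 − 1.037)/(1.062 − 1) · 100

40.3226 %


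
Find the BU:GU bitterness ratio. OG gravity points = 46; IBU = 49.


BU:GU = IBU / OG_points
BU:GU = 49 / 46

1.0652


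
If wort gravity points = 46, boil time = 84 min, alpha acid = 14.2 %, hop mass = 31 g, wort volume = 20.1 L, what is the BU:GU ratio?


U = 1.65·0.000125^(GP/1000)·(1−e^(−0.04t))/4.15;  IBU = (α/100)·m·U·1000/V;  BU:GU = IBU/GP
U = 1.65·0.000125^(46/1000)·(1−e^(−0.04·84))/4.15 = 0.2538
IBU = (14.2/100)·31·0.2538·1000/20.1 = 55.5897
BU:GU = 55.5897/46

1.2085


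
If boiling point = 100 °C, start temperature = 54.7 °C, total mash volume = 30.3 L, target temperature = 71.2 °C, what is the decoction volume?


V_dec = V_total·(T_target − T_start)/(T_boil − T_start)
V_dec = 30.3·(71.2 − 54.7)/(100 − 54.7)

11.0364 L


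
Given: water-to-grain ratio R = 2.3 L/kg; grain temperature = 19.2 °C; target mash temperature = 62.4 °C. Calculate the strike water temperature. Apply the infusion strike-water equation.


T_strike = (0.41/R)·(T_mash − T_grain) + T_mash
T_strike = (0.41/2.3)·(62.4 − 19.2) + 62.4

70.1009 °C


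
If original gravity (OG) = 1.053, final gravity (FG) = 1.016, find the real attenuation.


AA = (OG−FG)/(OG−1)·100;  RA = AA·0.8192
AA = (1.053 − 1.016)/(1.053 − 1)·100 = 69.8113
RA = 69.8113·0.8192

57.1894 %


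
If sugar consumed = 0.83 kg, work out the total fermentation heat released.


Q = m_sugar · 590 kJ/kg
Q = 0.83 · 590

489.7000 kJ


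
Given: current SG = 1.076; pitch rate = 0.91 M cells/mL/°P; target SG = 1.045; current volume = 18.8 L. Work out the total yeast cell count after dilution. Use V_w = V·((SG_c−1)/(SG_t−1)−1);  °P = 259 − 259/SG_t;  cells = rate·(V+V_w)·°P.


V_w = 18.8·((1.076−1)/(1.045−1)−1) = 12.9511
V_final = 18.8 + 12.9511 = 31.7511
°P = 259 − 259/1.045 = 11.1531
cells = 0.91·31.7511·11.1531

322.2525 billion cells


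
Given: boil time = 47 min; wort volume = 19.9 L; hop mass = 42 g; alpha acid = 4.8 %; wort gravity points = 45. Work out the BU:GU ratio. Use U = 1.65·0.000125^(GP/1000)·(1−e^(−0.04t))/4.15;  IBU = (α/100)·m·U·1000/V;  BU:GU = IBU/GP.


U = 1.65·0.000125^(45/1000)·(1−e^(−0.04·47))/4.15 = 0.2248
IBU = (4.8/100)·42·0.2248·1000/19.9 = 22.7786
BU:GU = 22.7786/45

0.5062


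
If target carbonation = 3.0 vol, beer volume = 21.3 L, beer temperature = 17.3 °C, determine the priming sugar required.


residual = 14.695·(0.01821 + 0.09011·e^(−0.04·T));  sugar = (target − residual)·4.0·V
residual = 14.695·(0.01821 + 0.09011·e^(−0.04·17.3)) = 0.9304
sugar = (3.0 − 0.9304)·4.0·21.3

176.3266 g
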